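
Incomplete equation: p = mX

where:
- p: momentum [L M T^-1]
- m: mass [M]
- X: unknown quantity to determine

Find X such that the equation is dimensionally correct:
X = v (velocity), dimensions [L T^-1]

p has dimensions [L M T^-1]; the rest of the RHS (m) has dimensions [M].
So X must have dimensions [L T^-1] — X = v (velocity).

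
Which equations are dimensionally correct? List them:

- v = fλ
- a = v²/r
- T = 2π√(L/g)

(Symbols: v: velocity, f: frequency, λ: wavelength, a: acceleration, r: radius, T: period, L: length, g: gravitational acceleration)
Dimensionally correct: v = fλ, a = v²/r, T = 2π√(L/g)
Dimensionally incorrect: none
Ordered (correct first, then incorrect): v = fλ, a = v²/r, T = 2π√(L/g)

- v = fλ: LHS [L T^-1], RHS [L T^-1] → correct ✓
- a = v²/r: LHS [L T^-2], RHS [L T^-2] → correct ✓
- T = 2π√(L/g): LHS [T], RHS [T] → correct ✓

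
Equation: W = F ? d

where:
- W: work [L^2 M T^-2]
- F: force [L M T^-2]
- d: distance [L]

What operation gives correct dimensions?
multiplication (×): W = F × d

W [L^2 M T^-2]; F [L M T^-2]; d [L].
F × d → [L^2 M T^-2] ✓
F ÷ d → [M T^-2] ✗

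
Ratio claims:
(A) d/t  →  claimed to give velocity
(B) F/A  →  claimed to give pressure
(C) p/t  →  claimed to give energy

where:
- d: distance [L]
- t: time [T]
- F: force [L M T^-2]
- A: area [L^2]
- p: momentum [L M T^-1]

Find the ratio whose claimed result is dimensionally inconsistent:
(C) p/t does not give energy

(A) d/t: [L T^-1] = velocity [L T^-1] ✓
(B) F/A: [L^-1 M T^-2] = pressure [L^-1 M T^-2] ✓
(C) p/t: [L M T^-2] ≠ energy [L^2 M T^-2] ✗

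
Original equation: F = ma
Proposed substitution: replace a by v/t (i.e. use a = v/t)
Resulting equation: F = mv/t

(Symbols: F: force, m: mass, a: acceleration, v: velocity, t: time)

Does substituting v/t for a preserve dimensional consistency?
Yes

[a] = [L T^-2] and [v/t] = [L T^-2]. These match, so the substitution replaces a quantity by one of the same dimensions and the result F = mv/t has LHS [L M T^-2] vs RHS [L M T^-2] — still consistent.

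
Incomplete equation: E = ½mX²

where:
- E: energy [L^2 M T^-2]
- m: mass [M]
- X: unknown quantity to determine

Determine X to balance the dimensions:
X = v (velocity), dimensions [L T^-1]

E has dimensions [L^2 M T^-2]; the rest of the RHS (½m) has dimensions [M].
So X² must have dimensions [L^2 T^-2], i.e. X has dimensions [L T^-1] — X = v (velocity).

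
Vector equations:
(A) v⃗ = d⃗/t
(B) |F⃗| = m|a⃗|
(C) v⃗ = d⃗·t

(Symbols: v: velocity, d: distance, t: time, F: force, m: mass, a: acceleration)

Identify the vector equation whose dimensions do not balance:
(C) v⃗ = d⃗·t

(A) v⃗ = d⃗/t: LHS [L T^-1], RHS [L T^-1] ✓ — displacement (vector) divided by time (scalar)
(B) |F⃗| = m|a⃗|: LHS [L M T^-2], RHS [L M T^-2] ✓ — magnitudes of vectors are scalars
(C) v⃗ = d⃗·t: LHS [L T^-1], RHS [L T] ✗ — velocity is displacement per time; should be d⃗/t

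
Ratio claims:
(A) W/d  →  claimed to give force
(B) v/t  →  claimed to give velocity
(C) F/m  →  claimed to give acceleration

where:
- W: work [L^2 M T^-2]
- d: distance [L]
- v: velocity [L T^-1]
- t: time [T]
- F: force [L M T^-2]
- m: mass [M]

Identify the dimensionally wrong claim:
(B) v/t does not give velocity

(A) W/d: [L M T^-2] = force [L M T^-2] ✓
(B) v/t: [L T^-2] ≠ velocity [L T^-1] ✗
(C) F/m: [L T^-2] = acceleration [L T^-2] ✓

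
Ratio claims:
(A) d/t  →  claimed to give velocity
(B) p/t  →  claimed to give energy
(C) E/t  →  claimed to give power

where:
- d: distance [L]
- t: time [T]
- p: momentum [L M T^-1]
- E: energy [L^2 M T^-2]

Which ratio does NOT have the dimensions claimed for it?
(B) p/t does not give energy

(A) d/t: [L T^-1] = velocity [L T^-1] ✓
(B) p/t: [L M T^-2] ≠ energy [L^2 M T^-2] ✗
(C) E/t: [L^2 M T^-3] = power [L^2 M T^-3] ✓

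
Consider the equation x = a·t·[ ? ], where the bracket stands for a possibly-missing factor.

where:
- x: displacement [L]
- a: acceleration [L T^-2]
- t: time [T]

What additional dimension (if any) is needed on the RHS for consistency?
[T] — time (e.g. t)

x has dimensions [L]; a·t has dimensions [L T^-1].
The bracketed factor must supply [L] / [L T^-1] = [T].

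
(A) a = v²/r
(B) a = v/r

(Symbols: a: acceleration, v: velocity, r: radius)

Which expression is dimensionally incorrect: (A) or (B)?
(B)

(A) a = v²/r: LHS [L T^-2], RHS [L T^-2] ✓
(B) a = v/r: LHS [L T^-2], RHS [T^-1] ✗

Expression (B) a = v/r is dimensionally incorrect.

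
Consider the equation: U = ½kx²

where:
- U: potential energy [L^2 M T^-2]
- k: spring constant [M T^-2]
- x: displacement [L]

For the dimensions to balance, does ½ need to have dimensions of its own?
No

U has dimensions [L^2 M T^-2] and kx² already has dimensions [L^2 M T^-2], so the equation balances without ½ contributing any dimensions. ½ is a pure (dimensionless) number; changing or removing it would not affect dimensional consistency.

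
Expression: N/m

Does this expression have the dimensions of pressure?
No

The expression N/m has dimensions [M T^-2], but pressure has dimensions [L^-1 M T^-2].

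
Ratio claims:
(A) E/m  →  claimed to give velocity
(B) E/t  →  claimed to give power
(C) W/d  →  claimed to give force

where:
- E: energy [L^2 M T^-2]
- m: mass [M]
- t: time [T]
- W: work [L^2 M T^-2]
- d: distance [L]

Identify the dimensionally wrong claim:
(A) E/m does not give velocity

(A) E/m: [L^2 T^-2] ≠ velocity [L T^-1] ✗
(B) E/t: [L^2 M T^-3] = power [L^2 M T^-3] ✓
(C) W/d: [L M T^-2] = force [L M T^-2] ✓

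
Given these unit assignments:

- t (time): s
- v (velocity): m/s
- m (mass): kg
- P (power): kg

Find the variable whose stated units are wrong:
P

The variable P (power) should have units W, not kg.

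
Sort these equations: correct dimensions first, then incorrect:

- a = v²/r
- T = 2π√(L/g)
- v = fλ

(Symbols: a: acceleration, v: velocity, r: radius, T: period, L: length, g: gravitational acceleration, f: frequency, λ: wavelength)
Dimensionally correct: a = v²/r, T = 2π√(L/g), v = fλ
Dimensionally incorrect: none
Ordered (correct first, then incorrect): a = v²/r, T = 2π√(L/g), v = fλ

- a = v²/r: LHS [L T^-2], RHS [L T^-2] → correct ✓
- T = 2π√(L/g): LHS [T], RHS [T] → correct ✓
- v = fλ: LHS [L T^-1], RHS [L T^-1] → correct ✓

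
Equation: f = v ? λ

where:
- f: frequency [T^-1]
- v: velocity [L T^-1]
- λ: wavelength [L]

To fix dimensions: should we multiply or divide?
division (÷): f = v ÷ λ

f [T^-1]; v [L T^-1]; λ [L].
v × λ → [L^2 T^-1] ✗
v ÷ λ → [T^-1] ✓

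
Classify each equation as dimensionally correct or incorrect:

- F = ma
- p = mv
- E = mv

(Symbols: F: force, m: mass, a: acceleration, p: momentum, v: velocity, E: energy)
Dimensionally correct: F = ma, p = mv
Dimensionally incorrect: E = mv
Ordered (correct first, then incorrect): F = ma, p = mv, E = mv

- F = ma: LHS [L M T^-2], RHS [L M T^-2] → correct ✓
- p = mv: LHS [L M T^-1], RHS [L M T^-1] → correct ✓
- E = mv: LHS [L^2 M T^-2], RHS [L M T^-1] → incorrect ✗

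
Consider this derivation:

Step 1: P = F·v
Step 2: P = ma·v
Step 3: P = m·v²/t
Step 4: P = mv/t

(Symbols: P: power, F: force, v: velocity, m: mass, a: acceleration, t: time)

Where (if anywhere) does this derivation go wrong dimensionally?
Step 4

Step 1: P = F·v → LHS [L^2 M T^-3], RHS [L^2 M T^-3] ✓
Step 2: P = ma·v → LHS [L^2 M T^-3], RHS [L^2 M T^-3] ✓
Step 3: P = m·v²/t → LHS [L^2 M T^-3], RHS [L^2 M T^-3] ✓
Step 4: P = mv/t → LHS [L^2 M T^-3], RHS [L M T^-2] ✗

The first dimensional inconsistency appears in step 4: P = mv/t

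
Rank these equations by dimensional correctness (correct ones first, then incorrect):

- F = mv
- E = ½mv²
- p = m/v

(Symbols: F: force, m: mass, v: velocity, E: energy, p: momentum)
Dimensionally correct: E = ½mv²
Dimensionally incorrect: F = mv, p = m/v
Ordered (correct first, then incorrect): E = ½mv², F = mv, p = m/v

- F = mv: LHS [L M T^-2], RHS [L M T^-1] → incorrect ✗
- E = ½mv²: LHS [L^2 M T^-2], RHS [L^2 M T^-2] → correct ✓
- p = m/v: LHS [L M T^-1], RHS [L^-1 M T] → incorrect ✗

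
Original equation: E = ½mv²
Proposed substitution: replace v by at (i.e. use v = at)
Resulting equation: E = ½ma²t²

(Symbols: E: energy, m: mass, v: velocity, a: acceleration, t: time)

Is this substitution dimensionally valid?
Yes

[v] = [L T^-1] and [at] = [L T^-1]. These match, so the substitution replaces a quantity by one of the same dimensions and the result E = ½ma²t² has LHS [L^2 M T^-2] vs RHS [L^2 M T^-2] — still consistent.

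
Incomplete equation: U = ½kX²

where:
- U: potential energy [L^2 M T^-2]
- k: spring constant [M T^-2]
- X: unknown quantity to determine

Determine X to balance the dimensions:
X = x (displacement), dimensions [L]

U has dimensions [L^2 M T^-2]; the rest of the RHS (½k) has dimensions [M T^-2].
So X² must have dimensions [L^2], i.e. X has dimensions [L] — X = x (displacement).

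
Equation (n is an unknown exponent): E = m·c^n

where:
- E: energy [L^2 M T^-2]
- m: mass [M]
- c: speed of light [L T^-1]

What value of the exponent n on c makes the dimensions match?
n = 2

E has dimensions [L^2 M T^-2]; c has dimensions [L T^-1].
The rest of the RHS has dimensions [M], so c^n must supply [L^2 T^-2].
With n = 2: m·c^2 has dimensions [L^2 M T^-2], matching the LHS ✓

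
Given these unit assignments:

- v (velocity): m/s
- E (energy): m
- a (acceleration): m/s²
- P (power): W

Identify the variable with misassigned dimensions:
E

The variable E (energy) should have units J, not m.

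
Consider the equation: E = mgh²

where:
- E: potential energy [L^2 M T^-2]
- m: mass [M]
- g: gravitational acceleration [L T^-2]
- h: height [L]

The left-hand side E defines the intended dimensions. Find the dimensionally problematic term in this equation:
The right-hand side term mgh²

E has dimensions [L^2 M T^-2], but mgh² has dimensions [L^3 M T^-2], so the term mgh² is dimensionally wrong for E.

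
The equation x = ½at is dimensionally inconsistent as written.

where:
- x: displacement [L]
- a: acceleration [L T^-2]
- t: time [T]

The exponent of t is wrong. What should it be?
The exponent of t should be 2: x = ½at^2

The LHS x has dimensions [L]; t has dimensions [T].
As written, the RHS ½at (exponent 1 on t) has dimensions [L T^-1], which does not match.
With exponent 2, the RHS ½at^2 has dimensions [L], matching the LHS.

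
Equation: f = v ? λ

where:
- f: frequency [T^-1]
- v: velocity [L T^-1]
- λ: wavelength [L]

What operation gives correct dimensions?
division (÷): f = v ÷ λ

f [T^-1]; v [L T^-1]; λ [L].
v × λ → [L^2 T^-1] ✗
v ÷ λ → [T^-1] ✓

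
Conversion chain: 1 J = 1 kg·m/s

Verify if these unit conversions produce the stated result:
The chain is incorrect (it contains an error).

Incorrect: Joule is kg·m²/s², not kg·m/s (that is momentum)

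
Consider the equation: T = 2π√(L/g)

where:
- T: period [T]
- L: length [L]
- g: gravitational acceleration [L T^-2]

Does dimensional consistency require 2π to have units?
No

T has dimensions [T] and √(L/g) already has dimensions [T], so the equation balances without 2π contributing any dimensions. 2π is a pure (dimensionless) number; changing or removing it would not affect dimensional consistency.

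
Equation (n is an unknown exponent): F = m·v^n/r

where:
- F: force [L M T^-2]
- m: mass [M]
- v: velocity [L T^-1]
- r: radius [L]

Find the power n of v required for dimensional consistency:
n = 2

F has dimensions [L M T^-2]; v has dimensions [L T^-1].
The rest of the RHS has dimensions [L^-1 M], so v^n must supply [L^2 T^-2].
With n = 2: m·v^2/r has dimensions [L M T^-2], matching the LHS ✓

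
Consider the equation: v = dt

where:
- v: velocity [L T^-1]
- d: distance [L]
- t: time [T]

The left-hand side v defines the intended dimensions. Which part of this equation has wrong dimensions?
The right-hand side term dt

v has dimensions [L T^-1], but dt has dimensions [L T], so the term dt is dimensionally wrong for v.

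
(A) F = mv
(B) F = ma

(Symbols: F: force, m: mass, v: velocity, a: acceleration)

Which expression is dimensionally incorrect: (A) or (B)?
(A)

(A) F = mv: LHS [L M T^-2], RHS [L M T^-1] ✗
(B) F = ma: LHS [L M T^-2], RHS [L M T^-2] ✓

Expression (A) F = mv is dimensionally incorrect.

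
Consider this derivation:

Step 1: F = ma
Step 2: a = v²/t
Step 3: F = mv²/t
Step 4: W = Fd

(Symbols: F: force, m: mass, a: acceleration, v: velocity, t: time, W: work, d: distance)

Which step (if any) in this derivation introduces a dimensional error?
Step 2

Step 1: F = ma → LHS [L M T^-2], RHS [L M T^-2] ✓
Step 2: a = v²/t → LHS [L T^-2], RHS [L^2 T^-3] ✗

The first dimensional inconsistency appears in step 2: a = v²/t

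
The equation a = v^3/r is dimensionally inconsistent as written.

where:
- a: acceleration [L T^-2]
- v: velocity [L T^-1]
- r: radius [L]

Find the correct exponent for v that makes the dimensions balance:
The exponent of v should be 2: a = v^2/r

The LHS a has dimensions [L T^-2]; v has dimensions [L T^-1].
As written, the RHS v^3/r (exponent 3 on v) has dimensions [L^2 T^-3], which does not match.
With exponent 2, the RHS v^2/r has dimensions [L T^-2], matching the LHS.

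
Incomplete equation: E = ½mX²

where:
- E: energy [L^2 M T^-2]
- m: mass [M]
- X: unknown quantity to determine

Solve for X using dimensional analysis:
X = v (velocity), dimensions [L T^-1]

E has dimensions [L^2 M T^-2]; the rest of the RHS (½m) has dimensions [M].
So X² must have dimensions [L^2 T^-2], i.e. X has dimensions [L T^-1] — X = v (velocity).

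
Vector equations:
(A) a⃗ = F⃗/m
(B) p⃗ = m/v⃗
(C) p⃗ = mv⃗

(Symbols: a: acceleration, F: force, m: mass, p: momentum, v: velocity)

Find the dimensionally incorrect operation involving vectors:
(B) p⃗ = m/v⃗

(A) a⃗ = F⃗/m: LHS [L T^-2], RHS [L T^-2] ✓ — force (vector) divided by mass (scalar)
(B) p⃗ = m/v⃗: LHS [L M T^-1], RHS [L^-1 M T] ✗ — momentum is mass times velocity; should be mv⃗ (and division by a vector is undefined)
(C) p⃗ = mv⃗: LHS [L M T^-1], RHS [L M T^-1] ✓ — mass (scalar) times velocity (vector)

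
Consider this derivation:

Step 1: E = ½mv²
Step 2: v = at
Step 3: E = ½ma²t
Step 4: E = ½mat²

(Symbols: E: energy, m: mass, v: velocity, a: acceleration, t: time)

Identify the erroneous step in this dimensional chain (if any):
Step 3

Step 1: E = ½mv² → LHS [L^2 M T^-2], RHS [L^2 M T^-2] ✓
Step 2: v = at → LHS [L T^-1], RHS [L T^-1] ✓
Step 3: E = ½ma²t → LHS [L^2 M T^-2], RHS [L^2 M T^-3] ✗

The first dimensional inconsistency appears in step 3: E = ½ma²t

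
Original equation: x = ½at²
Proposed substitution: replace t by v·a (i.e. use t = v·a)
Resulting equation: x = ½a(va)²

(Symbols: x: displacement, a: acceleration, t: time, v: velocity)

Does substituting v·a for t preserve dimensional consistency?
No

[t] = [T] and [v·a] = [L^2 T^-3]. These differ, so the substitution replaces a quantity by one of different dimensions and the result x = ½a(va)² has LHS [L] vs RHS [L^5 T^-8] — inconsistent.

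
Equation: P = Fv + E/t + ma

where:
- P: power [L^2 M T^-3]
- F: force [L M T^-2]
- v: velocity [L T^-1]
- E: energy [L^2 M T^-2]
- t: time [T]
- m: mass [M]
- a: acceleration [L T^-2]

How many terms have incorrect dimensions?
1

LHS P: [L^2 M T^-3]
- Fv: [L^2 M T^-3] ✓
- E/t: [L^2 M T^-3] ✓
- ma: [L M T^-2] ✗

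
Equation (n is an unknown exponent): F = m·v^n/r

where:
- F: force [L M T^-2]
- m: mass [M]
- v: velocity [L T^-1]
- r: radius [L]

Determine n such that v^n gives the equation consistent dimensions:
n = 2

F has dimensions [L M T^-2]; v has dimensions [L T^-1].
The rest of the RHS has dimensions [L^-1 M], so v^n must supply [L^2 T^-2].
With n = 2: m·v^2/r has dimensions [L M T^-2], matching the LHS ✓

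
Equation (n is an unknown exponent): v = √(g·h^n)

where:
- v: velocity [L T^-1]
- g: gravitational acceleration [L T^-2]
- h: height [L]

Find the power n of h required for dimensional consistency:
n = 1

v has dimensions [L T^-1]; h has dimensions [L].
With n = 1: √(g·h^1) has dimensions [L T^-1], matching the LHS ✓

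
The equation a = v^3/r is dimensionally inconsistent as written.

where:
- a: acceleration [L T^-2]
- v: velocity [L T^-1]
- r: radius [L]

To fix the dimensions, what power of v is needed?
The exponent of v should be 2: a = v^2/r

The LHS a has dimensions [L T^-2]; v has dimensions [L T^-1].
As written, the RHS v^3/r (exponent 3 on v) has dimensions [L^2 T^-3], which does not match.
With exponent 2, the RHS v^2/r has dimensions [L T^-2], matching the LHS.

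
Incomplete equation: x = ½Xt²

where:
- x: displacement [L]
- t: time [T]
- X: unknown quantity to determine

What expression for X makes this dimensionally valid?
X = a (acceleration), dimensions [L T^-2]

x has dimensions [L]; the rest of the RHS (½ t²) has dimensions [T^2].
So X must have dimensions [L T^-2] — X = a (acceleration).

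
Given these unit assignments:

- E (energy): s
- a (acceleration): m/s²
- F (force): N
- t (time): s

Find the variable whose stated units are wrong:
E

The variable E (energy) should have units J, not s.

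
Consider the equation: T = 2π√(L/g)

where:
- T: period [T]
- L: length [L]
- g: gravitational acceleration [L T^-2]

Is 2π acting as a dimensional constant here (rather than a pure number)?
No

T has dimensions [T] and √(L/g) already has dimensions [T], so the equation balances without 2π contributing any dimensions. 2π is a pure (dimensionless) number; changing or removing it would not affect dimensional consistency.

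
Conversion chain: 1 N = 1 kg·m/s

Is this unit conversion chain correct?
The chain is incorrect (it contains an error).

Incorrect: Newton is kg·m/s², not kg·m/s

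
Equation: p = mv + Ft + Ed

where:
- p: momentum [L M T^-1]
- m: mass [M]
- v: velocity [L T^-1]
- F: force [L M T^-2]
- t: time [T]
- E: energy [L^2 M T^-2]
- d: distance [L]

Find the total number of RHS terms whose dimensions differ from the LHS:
1

LHS p: [L M T^-1]
- mv: [L M T^-1] ✓
- Ft: [L M T^-1] ✓
- Ed: [L^3 M T^-2] ✗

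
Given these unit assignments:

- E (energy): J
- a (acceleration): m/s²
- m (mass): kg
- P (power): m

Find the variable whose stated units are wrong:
P

The variable P (power) should have units W, not m.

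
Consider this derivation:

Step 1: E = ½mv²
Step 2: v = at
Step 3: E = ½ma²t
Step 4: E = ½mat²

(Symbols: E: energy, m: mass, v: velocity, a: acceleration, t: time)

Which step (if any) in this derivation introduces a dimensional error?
Step 3

Step 1: E = ½mv² → LHS [L^2 M T^-2], RHS [L^2 M T^-2] ✓
Step 2: v = at → LHS [L T^-1], RHS [L T^-1] ✓
Step 3: E = ½ma²t → LHS [L^2 M T^-2], RHS [L^2 M T^-3] ✗

The first dimensional inconsistency appears in step 3: E = ½ma²t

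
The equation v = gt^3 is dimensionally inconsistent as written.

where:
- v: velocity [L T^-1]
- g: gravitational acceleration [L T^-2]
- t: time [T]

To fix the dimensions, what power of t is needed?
The exponent of t should be 1: v = gt

The LHS v has dimensions [L T^-1]; t has dimensions [T].
As written, the RHS gt^3 (exponent 3 on t) has dimensions [L T], which does not match.
With exponent 1, the RHS gt has dimensions [L T^-1], matching the LHS.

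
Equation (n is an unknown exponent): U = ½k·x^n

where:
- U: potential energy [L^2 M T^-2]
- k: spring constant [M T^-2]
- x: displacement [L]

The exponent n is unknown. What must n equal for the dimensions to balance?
n = 2

U has dimensions [L^2 M T^-2]; x has dimensions [L].
The rest of the RHS has dimensions [M T^-2], so x^n must supply [L^2].
With n = 2: ½k·x^2 has dimensions [L^2 M T^-2], matching the LHS ✓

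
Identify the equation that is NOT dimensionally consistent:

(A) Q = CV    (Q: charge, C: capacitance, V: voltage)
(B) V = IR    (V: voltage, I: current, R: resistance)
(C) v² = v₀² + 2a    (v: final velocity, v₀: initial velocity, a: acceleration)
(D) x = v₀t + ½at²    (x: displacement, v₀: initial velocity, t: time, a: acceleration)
(C) v² = v₀² + 2a

The equation (C) v² = v₀² + 2a is dimensionally incorrect.

LHS (v²): [L^2 T^-2]
RHS terms:
  - v₀²: [L^2 T^-2] ✓
  - 2a: [L T^-2] ✗ (does not match LHS)

The dimensions do not match. The other three equations balance.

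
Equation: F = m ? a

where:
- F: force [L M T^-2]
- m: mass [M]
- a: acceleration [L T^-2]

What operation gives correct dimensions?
multiplication (×): F = m × a

F [L M T^-2]; m [M]; a [L T^-2].
m × a → [L M T^-2] ✓
m ÷ a → [L^-1 M T^2] ✗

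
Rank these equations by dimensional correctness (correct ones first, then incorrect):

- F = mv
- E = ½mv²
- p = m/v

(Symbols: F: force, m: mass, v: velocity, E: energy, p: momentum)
Dimensionally correct: E = ½mv²
Dimensionally incorrect: F = mv, p = m/v
Ordered (correct first, then incorrect): E = ½mv², F = mv, p = m/v

- F = mv: LHS [L M T^-2], RHS [L M T^-1] → incorrect ✗
- E = ½mv²: LHS [L^2 M T^-2], RHS [L^2 M T^-2] → correct ✓
- p = m/v: LHS [L M T^-1], RHS [L^-1 M T] → incorrect ✗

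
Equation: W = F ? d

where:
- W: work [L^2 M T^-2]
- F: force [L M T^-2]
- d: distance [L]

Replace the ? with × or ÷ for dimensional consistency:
multiplication (×): W = F × d

W [L^2 M T^-2]; F [L M T^-2]; d [L].
F × d → [L^2 M T^-2] ✓
F ÷ d → [M T^-2] ✗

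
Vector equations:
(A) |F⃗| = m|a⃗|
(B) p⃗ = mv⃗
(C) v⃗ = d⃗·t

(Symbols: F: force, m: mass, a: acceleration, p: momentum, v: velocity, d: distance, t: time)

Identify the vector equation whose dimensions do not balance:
(C) v⃗ = d⃗·t

(A) |F⃗| = m|a⃗|: LHS [L M T^-2], RHS [L M T^-2] ✓ — magnitudes of vectors are scalars
(B) p⃗ = mv⃗: LHS [L M T^-1], RHS [L M T^-1] ✓ — mass (scalar) times velocity (vector)
(C) v⃗ = d⃗·t: LHS [L T^-1], RHS [L T] ✗ — velocity is displacement per time; should be d⃗/t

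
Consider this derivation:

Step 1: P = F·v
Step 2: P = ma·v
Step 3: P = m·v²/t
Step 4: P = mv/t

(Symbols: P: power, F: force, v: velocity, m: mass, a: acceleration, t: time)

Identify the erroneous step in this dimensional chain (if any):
Step 4

Step 1: P = F·v → LHS [L^2 M T^-3], RHS [L^2 M T^-3] ✓
Step 2: P = ma·v → LHS [L^2 M T^-3], RHS [L^2 M T^-3] ✓
Step 3: P = m·v²/t → LHS [L^2 M T^-3], RHS [L^2 M T^-3] ✓
Step 4: P = mv/t → LHS [L^2 M T^-3], RHS [L M T^-2] ✗

The first dimensional inconsistency appears in step 4: P = mv/t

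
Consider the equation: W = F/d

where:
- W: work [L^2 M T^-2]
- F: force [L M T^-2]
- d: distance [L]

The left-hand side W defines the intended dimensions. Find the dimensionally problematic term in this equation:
The right-hand side term F/d

W has dimensions [L^2 M T^-2], but F/d has dimensions [M T^-2], so the term F/d is dimensionally wrong for W.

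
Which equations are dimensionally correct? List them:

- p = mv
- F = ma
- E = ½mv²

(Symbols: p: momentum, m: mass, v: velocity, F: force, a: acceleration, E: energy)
Dimensionally correct: p = mv, F = ma, E = ½mv²
Dimensionally incorrect: none
Ordered (correct first, then incorrect): p = mv, F = ma, E = ½mv²

- p = mv: LHS [L M T^-1], RHS [L M T^-1] → correct ✓
- F = ma: LHS [L M T^-2], RHS [L M T^-2] → correct ✓
- E = ½mv²: LHS [L^2 M T^-2], RHS [L^2 M T^-2] → correct ✓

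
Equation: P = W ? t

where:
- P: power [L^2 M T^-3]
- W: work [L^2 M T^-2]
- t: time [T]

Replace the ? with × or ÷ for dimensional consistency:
division (÷): P = W ÷ t

P [L^2 M T^-3]; W [L^2 M T^-2]; t [T].
W × t → [L^2 M T^-1] ✗
W ÷ t → [L^2 M T^-3] ✓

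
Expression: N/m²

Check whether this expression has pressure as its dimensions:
Yes

The expression N/m² has dimensions [L^-1 M T^-2], which is exactly pressure [L^-1 M T^-2].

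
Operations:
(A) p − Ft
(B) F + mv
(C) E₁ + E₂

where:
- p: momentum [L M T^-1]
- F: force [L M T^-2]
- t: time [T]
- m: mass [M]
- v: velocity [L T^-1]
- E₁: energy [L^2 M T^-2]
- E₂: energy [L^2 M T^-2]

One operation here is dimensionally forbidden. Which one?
(B) F + mv

(A) p − Ft: p [L M T^-1] and Ft [L M T^-1] — same dimensions ✓
(B) F + mv: F [L M T^-2] and mv [L M T^-1] — different dimensions cannot be added/subtracted ✗
(C) E₁ + E₂: E₁ [L^2 M T^-2] and E₂ [L^2 M T^-2] — same dimensions ✓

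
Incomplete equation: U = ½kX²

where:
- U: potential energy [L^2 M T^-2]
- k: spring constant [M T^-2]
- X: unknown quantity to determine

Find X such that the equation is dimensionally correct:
X = x (displacement), dimensions [L]

U has dimensions [L^2 M T^-2]; the rest of the RHS (½k) has dimensions [M T^-2].
So X² must have dimensions [L^2], i.e. X has dimensions [L] — X = x (displacement).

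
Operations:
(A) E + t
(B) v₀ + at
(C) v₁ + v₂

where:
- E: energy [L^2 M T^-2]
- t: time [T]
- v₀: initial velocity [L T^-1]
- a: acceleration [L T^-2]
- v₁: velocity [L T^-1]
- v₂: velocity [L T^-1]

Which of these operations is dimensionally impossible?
(A) E + t

(A) E + t: E [L^2 M T^-2] and t [T] — different dimensions cannot be added/subtracted ✗
(B) v₀ + at: v₀ [L T^-1] and at [L T^-1] — same dimensions ✓
(C) v₁ + v₂: v₁ [L T^-1] and v₂ [L T^-1] — same dimensions ✓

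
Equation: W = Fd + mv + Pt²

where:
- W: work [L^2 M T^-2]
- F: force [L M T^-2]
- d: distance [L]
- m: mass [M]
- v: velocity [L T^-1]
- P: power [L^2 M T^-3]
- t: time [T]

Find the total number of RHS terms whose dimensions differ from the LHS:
2

LHS W: [L^2 M T^-2]
- Fd: [L^2 M T^-2] ✓
- mv: [L M T^-1] ✗
- Pt²: [L^2 M T^-1] ✗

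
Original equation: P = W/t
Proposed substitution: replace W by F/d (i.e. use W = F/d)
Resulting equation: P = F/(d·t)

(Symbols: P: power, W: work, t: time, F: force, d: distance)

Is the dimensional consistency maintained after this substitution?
No

[W] = [L^2 M T^-2] and [F/d] = [M T^-2]. These differ, so the substitution replaces a quantity by one of different dimensions and the result P = F/(d·t) has LHS [L^2 M T^-3] vs RHS [M T^-3] — inconsistent.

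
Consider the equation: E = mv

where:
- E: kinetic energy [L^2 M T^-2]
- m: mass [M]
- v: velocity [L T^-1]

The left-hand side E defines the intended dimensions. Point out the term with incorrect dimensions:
The right-hand side term mv

E has dimensions [L^2 M T^-2], but mv has dimensions [L M T^-1], so the term mv is dimensionally wrong for E.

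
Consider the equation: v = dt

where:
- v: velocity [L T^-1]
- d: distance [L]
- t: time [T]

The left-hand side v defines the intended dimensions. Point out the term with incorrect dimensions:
The right-hand side term dt

v has dimensions [L T^-1], but dt has dimensions [L T], so the term dt is dimensionally wrong for v.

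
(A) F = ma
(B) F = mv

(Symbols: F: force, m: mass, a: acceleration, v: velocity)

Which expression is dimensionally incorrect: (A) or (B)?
(B)

(A) F = ma: LHS [L M T^-2], RHS [L M T^-2] ✓
(B) F = mv: LHS [L M T^-2], RHS [L M T^-1] ✗

Expression (B) F = mv is dimensionally incorrect.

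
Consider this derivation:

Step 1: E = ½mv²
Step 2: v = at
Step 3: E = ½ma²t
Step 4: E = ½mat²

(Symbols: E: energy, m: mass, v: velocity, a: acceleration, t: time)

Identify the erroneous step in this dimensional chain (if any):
Step 3

Step 1: E = ½mv² → LHS [L^2 M T^-2], RHS [L^2 M T^-2] ✓
Step 2: v = at → LHS [L T^-1], RHS [L T^-1] ✓
Step 3: E = ½ma²t → LHS [L^2 M T^-2], RHS [L^2 M T^-3] ✗

The first dimensional inconsistency appears in step 3: E = ½ma²t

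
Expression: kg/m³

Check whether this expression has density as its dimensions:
Yes

The expression kg/m³ has dimensions [L^-3 M], which is exactly density [L^-3 M].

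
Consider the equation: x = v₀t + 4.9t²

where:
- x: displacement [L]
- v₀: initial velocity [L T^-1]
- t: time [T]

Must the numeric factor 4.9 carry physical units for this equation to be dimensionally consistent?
Yes

x has dimensions [L], while t² alone has dimensions [T^2]. For the equation to balance, the factor 4.9 must carry dimensions [L T^-2] — it is a dimensional constant (a numerical value of a physical quantity with its units suppressed), not a pure number.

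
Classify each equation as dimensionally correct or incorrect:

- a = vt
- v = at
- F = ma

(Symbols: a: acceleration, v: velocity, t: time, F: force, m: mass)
Dimensionally correct: v = at, F = ma
Dimensionally incorrect: a = vt
Ordered (correct first, then incorrect): v = at, F = ma, a = vt

- a = vt: LHS [L T^-2], RHS [L] → incorrect ✗
- v = at: LHS [L T^-1], RHS [L T^-1] → correct ✓
- F = ma: LHS [L M T^-2], RHS [L M T^-2] → correct ✓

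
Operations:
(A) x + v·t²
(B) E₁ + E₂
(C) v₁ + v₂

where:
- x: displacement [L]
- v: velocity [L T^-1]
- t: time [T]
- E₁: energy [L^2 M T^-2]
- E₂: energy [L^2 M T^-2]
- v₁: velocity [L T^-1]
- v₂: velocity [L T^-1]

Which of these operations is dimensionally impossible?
(A) x + v·t²

(A) x + v·t²: x [L] and v·t² [L T] — different dimensions cannot be added/subtracted ✗
(B) E₁ + E₂: E₁ [L^2 M T^-2] and E₂ [L^2 M T^-2] — same dimensions ✓
(C) v₁ + v₂: v₁ [L T^-1] and v₂ [L T^-1] — same dimensions ✓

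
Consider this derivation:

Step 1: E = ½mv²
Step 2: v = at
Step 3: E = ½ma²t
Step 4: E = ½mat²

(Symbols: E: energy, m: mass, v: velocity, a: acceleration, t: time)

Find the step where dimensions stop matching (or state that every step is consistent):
Step 3

Step 1: E = ½mv² → LHS [L^2 M T^-2], RHS [L^2 M T^-2] ✓
Step 2: v = at → LHS [L T^-1], RHS [L T^-1] ✓
Step 3: E = ½ma²t → LHS [L^2 M T^-2], RHS [L^2 M T^-3] ✗

The first dimensional inconsistency appears in step 3: E = ½ma²t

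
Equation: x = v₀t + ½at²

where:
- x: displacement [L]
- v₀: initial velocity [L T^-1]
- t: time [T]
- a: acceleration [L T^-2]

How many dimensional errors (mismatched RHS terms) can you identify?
0

LHS x: [L]
- v₀t: [L] ✓
- ½at²: [L] ✓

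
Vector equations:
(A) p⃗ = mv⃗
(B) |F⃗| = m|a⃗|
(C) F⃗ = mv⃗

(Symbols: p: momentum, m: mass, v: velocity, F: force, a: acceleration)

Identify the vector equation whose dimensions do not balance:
(C) F⃗ = mv⃗

(A) p⃗ = mv⃗: LHS [L M T^-1], RHS [L M T^-1] ✓ — mass (scalar) times velocity (vector)
(B) |F⃗| = m|a⃗|: LHS [L M T^-2], RHS [L M T^-2] ✓ — magnitudes of vectors are scalars
(C) F⃗ = mv⃗: LHS [L M T^-2], RHS [L M T^-1] ✗ — mass times velocity is momentum, not force; should be ma⃗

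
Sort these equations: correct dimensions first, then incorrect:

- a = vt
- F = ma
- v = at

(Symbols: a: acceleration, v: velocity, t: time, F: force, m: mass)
Dimensionally correct: F = ma, v = at
Dimensionally incorrect: a = vt
Ordered (correct first, then incorrect): F = ma, v = at, a = vt

- a = vt: LHS [L T^-2], RHS [L] → incorrect ✗
- F = ma: LHS [L M T^-2], RHS [L M T^-2] → correct ✓
- v = at: LHS [L T^-1], RHS [L T^-1] → correct ✓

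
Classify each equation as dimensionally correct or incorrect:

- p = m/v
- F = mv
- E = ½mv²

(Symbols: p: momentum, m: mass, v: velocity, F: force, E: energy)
Dimensionally correct: E = ½mv²
Dimensionally incorrect: p = m/v, F = mv
Ordered (correct first, then incorrect): E = ½mv², p = m/v, F = mv

- p = m/v: LHS [L M T^-1], RHS [L^-1 M T] → incorrect ✗
- F = mv: LHS [L M T^-2], RHS [L M T^-1] → incorrect ✗
- E = ½mv²: LHS [L^2 M T^-2], RHS [L^2 M T^-2] → correct ✓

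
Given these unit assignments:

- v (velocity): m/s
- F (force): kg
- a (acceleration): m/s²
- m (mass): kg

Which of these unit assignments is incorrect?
F

The variable F (force) should have units N, not kg.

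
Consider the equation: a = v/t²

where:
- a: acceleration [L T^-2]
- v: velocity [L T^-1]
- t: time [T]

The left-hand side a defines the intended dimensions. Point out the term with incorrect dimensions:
The right-hand side term v/t²

a has dimensions [L T^-2], but v/t² has dimensions [L T^-3], so the term v/t² is dimensionally wrong for a.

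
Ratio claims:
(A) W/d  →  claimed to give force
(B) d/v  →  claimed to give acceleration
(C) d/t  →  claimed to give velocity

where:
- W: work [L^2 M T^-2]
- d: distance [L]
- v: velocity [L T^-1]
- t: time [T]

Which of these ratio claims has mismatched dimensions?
(B) d/v does not give acceleration

(A) W/d: [L M T^-2] = force [L M T^-2] ✓
(B) d/v: [T] ≠ acceleration [L T^-2] ✗
(C) d/t: [L T^-1] = velocity [L T^-1] ✓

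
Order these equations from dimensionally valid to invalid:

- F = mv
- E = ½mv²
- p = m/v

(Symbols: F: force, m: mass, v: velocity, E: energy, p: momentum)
Dimensionally correct: E = ½mv²
Dimensionally incorrect: F = mv, p = m/v
Ordered (correct first, then incorrect): E = ½mv², F = mv, p = m/v

- F = mv: LHS [L M T^-2], RHS [L M T^-1] → incorrect ✗
- E = ½mv²: LHS [L^2 M T^-2], RHS [L^2 M T^-2] → correct ✓
- p = m/v: LHS [L M T^-1], RHS [L^-1 M T] → incorrect ✗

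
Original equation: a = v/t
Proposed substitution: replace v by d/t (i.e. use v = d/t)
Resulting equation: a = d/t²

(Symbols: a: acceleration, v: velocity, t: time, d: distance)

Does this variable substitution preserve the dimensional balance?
Yes

[v] = [L T^-1] and [d/t] = [L T^-1]. These match, so the substitution replaces a quantity by one of the same dimensions and the result a = d/t² has LHS [L T^-2] vs RHS [L T^-2] — still consistent.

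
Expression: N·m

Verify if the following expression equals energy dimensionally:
Yes

The expression N·m has dimensions [L^2 M T^-2], which is exactly energy [L^2 M T^-2].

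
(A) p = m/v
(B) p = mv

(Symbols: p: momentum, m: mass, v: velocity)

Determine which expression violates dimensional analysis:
(A)

(A) p = m/v: LHS [L M T^-1], RHS [L^-1 M T] ✗
(B) p = mv: LHS [L M T^-1], RHS [L M T^-1] ✓

Expression (A) p = m/v is dimensionally incorrect.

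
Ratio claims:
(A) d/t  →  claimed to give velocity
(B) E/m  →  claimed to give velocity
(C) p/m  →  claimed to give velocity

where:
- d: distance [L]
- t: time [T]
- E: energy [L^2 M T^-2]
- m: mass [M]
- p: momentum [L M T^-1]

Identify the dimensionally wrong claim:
(B) E/m does not give velocity

(A) d/t: [L T^-1] = velocity [L T^-1] ✓
(B) E/m: [L^2 T^-2] ≠ velocity [L T^-1] ✗
(C) p/m: [L T^-1] = velocity [L T^-1] ✓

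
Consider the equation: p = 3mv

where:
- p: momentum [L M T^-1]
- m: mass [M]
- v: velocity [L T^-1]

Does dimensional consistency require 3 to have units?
No

p has dimensions [L M T^-1] and mv already has dimensions [L M T^-1], so the equation balances without 3 contributing any dimensions. 3 is a pure (dimensionless) number; changing or removing it would not affect dimensional consistency.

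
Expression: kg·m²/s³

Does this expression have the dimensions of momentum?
No

The expression kg·m²/s³ has dimensions [L^2 M T^-3], but momentum has dimensions [L M T^-1].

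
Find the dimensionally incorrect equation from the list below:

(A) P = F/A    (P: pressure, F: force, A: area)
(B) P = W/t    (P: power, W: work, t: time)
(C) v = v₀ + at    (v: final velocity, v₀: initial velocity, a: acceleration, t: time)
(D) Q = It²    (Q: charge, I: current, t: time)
(D) Q = It²

The equation (D) Q = It² is dimensionally incorrect.

LHS (Q): [I T]
RHS (It²): [I T^2] ✗

The dimensions do not match. The other three equations balance.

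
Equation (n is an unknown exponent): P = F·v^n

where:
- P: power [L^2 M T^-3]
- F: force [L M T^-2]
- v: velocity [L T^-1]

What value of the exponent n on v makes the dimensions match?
n = 1

P has dimensions [L^2 M T^-3]; v has dimensions [L T^-1].
The rest of the RHS has dimensions [L M T^-2], so v^n must supply [L T^-1].
With n = 1: F·v^1 has dimensions [L^2 M T^-3], matching the LHS ✓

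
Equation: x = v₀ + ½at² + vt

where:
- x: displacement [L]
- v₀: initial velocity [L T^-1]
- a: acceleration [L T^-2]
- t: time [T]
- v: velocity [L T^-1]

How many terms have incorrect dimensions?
1

LHS x: [L]
- v₀: [L T^-1] ✗
- ½at²: [L] ✓
- vt: [L] ✓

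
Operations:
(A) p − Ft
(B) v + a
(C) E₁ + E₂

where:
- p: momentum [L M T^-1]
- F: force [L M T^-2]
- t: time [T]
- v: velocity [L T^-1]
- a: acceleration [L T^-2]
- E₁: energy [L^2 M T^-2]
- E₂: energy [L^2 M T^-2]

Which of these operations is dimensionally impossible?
(B) v + a

(A) p − Ft: p [L M T^-1] and Ft [L M T^-1] — same dimensions ✓
(B) v + a: v [L T^-1] and a [L T^-2] — different dimensions cannot be added/subtracted ✗
(C) E₁ + E₂: E₁ [L^2 M T^-2] and E₂ [L^2 M T^-2] — same dimensions ✓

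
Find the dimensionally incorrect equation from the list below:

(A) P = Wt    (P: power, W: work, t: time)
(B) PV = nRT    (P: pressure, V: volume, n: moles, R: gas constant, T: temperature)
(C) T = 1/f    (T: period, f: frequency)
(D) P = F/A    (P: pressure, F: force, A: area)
(A) P = Wt

The equation (A) P = Wt is dimensionally incorrect.

LHS (P): [L^2 M T^-3]
RHS (Wt): [L^2 M T^-1] ✗

The dimensions do not match. The other three equations balance.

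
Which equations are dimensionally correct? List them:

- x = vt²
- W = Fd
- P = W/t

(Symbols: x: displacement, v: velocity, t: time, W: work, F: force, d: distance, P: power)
Dimensionally correct: W = Fd, P = W/t
Dimensionally incorrect: x = vt²
Ordered (correct first, then incorrect): W = Fd, P = W/t, x = vt²

- x = vt²: LHS [L], RHS [L T] → incorrect ✗
- W = Fd: LHS [L^2 M T^-2], RHS [L^2 M T^-2] → correct ✓
- P = W/t: LHS [L^2 M T^-3], RHS [L^2 M T^-3] → correct ✓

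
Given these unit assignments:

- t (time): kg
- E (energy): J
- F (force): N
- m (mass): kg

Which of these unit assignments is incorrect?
t

The variable t (time) should have units s, not kg.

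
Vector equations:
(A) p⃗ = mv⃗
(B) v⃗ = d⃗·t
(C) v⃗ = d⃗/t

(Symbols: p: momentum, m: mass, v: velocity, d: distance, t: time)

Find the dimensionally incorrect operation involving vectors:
(B) v⃗ = d⃗·t

(A) p⃗ = mv⃗: LHS [L M T^-1], RHS [L M T^-1] ✓ — mass (scalar) times velocity (vector)
(B) v⃗ = d⃗·t: LHS [L T^-1], RHS [L T] ✗ — velocity is displacement per time; should be d⃗/t
(C) v⃗ = d⃗/t: LHS [L T^-1], RHS [L T^-1] ✓ — displacement (vector) divided by time (scalar)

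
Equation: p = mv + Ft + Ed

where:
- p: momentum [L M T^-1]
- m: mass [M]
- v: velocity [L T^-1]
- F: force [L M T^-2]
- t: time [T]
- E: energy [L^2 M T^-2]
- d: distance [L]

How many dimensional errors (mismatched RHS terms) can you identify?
1

LHS p: [L M T^-1]
- mv: [L M T^-1] ✓
- Ft: [L M T^-1] ✓
- Ed: [L^3 M T^-2] ✗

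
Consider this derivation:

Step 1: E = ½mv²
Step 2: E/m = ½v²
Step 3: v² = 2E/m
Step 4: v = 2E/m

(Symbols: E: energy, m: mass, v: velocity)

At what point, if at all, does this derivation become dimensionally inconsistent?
Step 4

Step 1: E = ½mv² → LHS [L^2 M T^-2], RHS [L^2 M T^-2] ✓
Step 2: E/m = ½v² → LHS [L^2 T^-2], RHS [L^2 T^-2] ✓
Step 3: v² = 2E/m → LHS [L^2 T^-2], RHS [L^2 T^-2] ✓
Step 4: v = 2E/m → LHS [L T^-1], RHS [L^2 T^-2] ✗

The first dimensional inconsistency appears in step 4: v = 2E/m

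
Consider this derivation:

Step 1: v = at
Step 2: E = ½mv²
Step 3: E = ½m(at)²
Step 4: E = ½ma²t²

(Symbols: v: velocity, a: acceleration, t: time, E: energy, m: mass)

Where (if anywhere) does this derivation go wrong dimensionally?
No step introduces an error — all steps are dimensionally consistent.

Step 1: v = at → LHS [L T^-1], RHS [L T^-1] ✓
Step 2: E = ½mv² → LHS [L^2 M T^-2], RHS [L^2 M T^-2] ✓
Step 3: E = ½m(at)² → LHS [L^2 M T^-2], RHS [L^2 M T^-2] ✓
Step 4: E = ½ma²t² → LHS [L^2 M T^-2], RHS [L^2 M T^-2] ✓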